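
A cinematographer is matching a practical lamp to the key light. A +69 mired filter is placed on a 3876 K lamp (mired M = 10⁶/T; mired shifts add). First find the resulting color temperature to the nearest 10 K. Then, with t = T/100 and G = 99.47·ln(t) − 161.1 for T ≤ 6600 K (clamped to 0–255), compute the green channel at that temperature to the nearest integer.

M_in = 10⁶/3876 = 258.00; M_out = 258.00 + (+69) = 327.00.
T_out = 10⁶/327.00 = 3058.1 K → 3060 K; t = 30.6.
G = 99.47·ln 30.6 − 161.1 = 99.47·3.4210 − 161.1 = 179.187.
Rounded: 179.

179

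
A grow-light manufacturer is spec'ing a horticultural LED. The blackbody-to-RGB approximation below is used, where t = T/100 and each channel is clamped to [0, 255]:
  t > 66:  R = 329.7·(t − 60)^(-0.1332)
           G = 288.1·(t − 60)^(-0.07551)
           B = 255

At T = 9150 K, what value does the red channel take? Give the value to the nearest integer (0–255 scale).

t = 9150/100 = 91.5; the t > 66 branch applies.
R = 329.7·(91.5 − 60)^(-0.1332) = 329.7·31.5^(-0.1332) = 329.7·0.63158 = 208.230.
Rounded: 208.

208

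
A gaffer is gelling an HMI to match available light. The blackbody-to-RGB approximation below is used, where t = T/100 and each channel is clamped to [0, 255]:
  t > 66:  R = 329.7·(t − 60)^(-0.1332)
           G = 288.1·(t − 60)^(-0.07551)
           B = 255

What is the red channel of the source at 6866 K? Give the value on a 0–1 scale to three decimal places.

0.970

t = 6866/100 = 68.66; the t > 66 branch applies.
R = 329.7·(68.66 − 60)^(-0.1332) = 329.7·8.66^(-0.1332) = 329.7·0.75011 = 247.310.
On a 0–1 scale: 247.310/255 = 0.9698 → 0.970.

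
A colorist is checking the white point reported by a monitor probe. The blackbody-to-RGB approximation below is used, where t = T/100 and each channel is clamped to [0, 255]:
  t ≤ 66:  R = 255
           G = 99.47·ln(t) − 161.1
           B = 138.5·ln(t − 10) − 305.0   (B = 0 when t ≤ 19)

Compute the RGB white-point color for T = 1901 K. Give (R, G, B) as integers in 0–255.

(255, 132, 0)

t = 1901/100 = 19.01; the t ≤ 66 branch applies.
R = 255 by definition for t ≤ 66.
G = 99.47·ln 19.01 − 161.1 = 99.47·2.9450 − 161.1 = 131.836.
B = 138.5·ln(19.01 − 10) − 305.0 = 138.5·ln 9.01 − 305.0 = 138.5·2.1983 − 305.0 = -0.531 → clamped to 0.
Rounded: (255, 132, 0).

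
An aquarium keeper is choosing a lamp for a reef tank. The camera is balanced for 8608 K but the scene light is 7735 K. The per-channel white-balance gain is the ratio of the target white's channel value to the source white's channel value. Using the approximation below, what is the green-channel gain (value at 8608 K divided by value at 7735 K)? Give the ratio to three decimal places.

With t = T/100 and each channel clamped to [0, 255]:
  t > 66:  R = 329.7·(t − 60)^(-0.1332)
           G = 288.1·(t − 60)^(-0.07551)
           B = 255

At 7735 K (t = 77.35):
  G = 288.1·(77.35 − 60)^(-0.07551) = 288.1·17.35^(-0.07551) = 288.1·0.80616 = 232.254.
At 8608 K (t = 86.08):
  G = 288.1·(86.08 − 60)^(-0.07551) = 288.1·26.08^(-0.07551) = 288.1·0.78173 = 225.215.
Gain = 225.215 / 232.254 = 0.9697 → 0.970.

0.970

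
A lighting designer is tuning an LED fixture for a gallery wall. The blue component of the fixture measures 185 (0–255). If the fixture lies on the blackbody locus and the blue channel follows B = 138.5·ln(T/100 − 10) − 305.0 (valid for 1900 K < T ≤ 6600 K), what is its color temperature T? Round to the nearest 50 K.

4450 K

ln(t − 10) = (185 + 305.0) / 138.5 = 3.5379.
t − 10 = e^3.5379 = 34.395, so t = 44.395.
T = 100·t = 4439 K → 4450 K to the nearest 50 K.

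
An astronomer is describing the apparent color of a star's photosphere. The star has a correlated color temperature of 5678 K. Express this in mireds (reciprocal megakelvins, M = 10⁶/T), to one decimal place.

176.1 mireds

M = 10⁶ / 5678 = 176.118 → 176.1 mireds.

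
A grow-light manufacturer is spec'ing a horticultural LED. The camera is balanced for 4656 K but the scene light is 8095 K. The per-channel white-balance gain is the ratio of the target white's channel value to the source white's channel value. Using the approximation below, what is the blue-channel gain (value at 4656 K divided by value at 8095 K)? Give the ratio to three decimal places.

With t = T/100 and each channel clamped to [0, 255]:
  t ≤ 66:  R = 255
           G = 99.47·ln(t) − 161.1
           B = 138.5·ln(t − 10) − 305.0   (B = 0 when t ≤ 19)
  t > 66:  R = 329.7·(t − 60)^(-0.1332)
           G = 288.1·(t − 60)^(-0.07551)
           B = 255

0.759

At 8095 K (t = 80.95):
  B = 255 by definition for t > 66.
At 4656 K (t = 46.56):
  B = 138.5·ln(46.56 − 10) − 305.0 = 138.5·ln 36.56 − 305.0 = 138.5·3.5990 − 305.0 = 193.455.
Gain = 193.455 / 255.000 = 0.7586 → 0.759.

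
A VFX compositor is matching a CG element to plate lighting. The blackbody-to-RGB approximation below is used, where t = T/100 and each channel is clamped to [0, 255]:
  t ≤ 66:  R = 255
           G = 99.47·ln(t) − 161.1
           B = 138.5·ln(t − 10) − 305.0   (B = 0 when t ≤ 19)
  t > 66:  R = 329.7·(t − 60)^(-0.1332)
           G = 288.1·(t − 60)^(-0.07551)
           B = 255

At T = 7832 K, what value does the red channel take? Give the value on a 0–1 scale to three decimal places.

t = 7832/100 = 78.32; the t > 66 branch applies.
R = 329.7·(78.32 − 60)^(-0.1332) = 329.7·18.32^(-0.1332) = 329.7·0.67886 = 223.819.
On a 0–1 scale: 223.819/255 = 0.8777 → 0.878.

0.878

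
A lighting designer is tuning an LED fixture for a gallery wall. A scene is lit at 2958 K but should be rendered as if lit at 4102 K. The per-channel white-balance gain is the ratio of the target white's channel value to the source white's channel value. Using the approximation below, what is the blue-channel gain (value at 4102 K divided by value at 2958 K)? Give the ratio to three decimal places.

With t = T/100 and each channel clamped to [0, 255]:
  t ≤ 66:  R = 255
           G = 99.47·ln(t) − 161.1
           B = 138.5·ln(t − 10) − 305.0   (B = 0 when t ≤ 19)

At 2958 K (t = 29.58):
  B = 138.5·ln(29.58 − 10) − 305.0 = 138.5·ln 19.58 − 305.0 = 138.5·2.9745 − 305.0 = 106.969.
At 4102 K (t = 41.02):
  B = 138.5·ln(41.02 − 10) − 305.0 = 138.5·ln 31.02 − 305.0 = 138.5·3.4346 − 305.0 = 170.697.
Gain = 170.697 / 106.969 = 1.5958 → 1.596.

1.596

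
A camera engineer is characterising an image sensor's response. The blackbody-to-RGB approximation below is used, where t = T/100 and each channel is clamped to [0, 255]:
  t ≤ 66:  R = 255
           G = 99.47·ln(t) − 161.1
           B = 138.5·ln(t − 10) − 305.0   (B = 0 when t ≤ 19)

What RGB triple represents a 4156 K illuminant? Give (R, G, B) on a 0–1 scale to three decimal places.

t = 4156/100 = 41.56; the t ≤ 66 branch applies.
R = 255 by definition for t ≤ 66.
G = 99.47·ln 41.56 − 161.1 = 99.47·3.7271 − 161.1 = 209.638.
B = 138.5·ln(41.56 − 10) − 305.0 = 138.5·ln 31.56 − 305.0 = 138.5·3.4519 − 305.0 = 173.087.
Dividing each by 255: (1.0000, 0.8221, 0.6788) → (1.000, 0.822, 0.679).

(1.000, 0.822, 0.679)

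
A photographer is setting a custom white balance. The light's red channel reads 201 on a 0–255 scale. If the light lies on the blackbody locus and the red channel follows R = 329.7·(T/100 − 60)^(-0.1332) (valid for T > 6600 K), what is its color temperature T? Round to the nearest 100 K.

(t − 60)^(-0.1332) = 201/329.7 = 0.60965.
t − 60 = 0.60965^(1/-0.1332) = 0.60965^(-7.508) = 41.071, so t = 101.071.
T = 100·t = 10107 K → 10100 K to the nearest 100 K.

10100 K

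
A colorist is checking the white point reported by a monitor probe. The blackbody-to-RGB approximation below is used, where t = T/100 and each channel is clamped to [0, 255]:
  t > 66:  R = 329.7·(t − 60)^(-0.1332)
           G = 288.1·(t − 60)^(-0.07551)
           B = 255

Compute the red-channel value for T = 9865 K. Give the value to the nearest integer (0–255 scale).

203

t = 9865/100 = 98.65; the t > 66 branch applies.
R = 329.7·(98.65 − 60)^(-0.1332) = 329.7·38.65^(-0.1332) = 329.7·0.61460 = 202.633.
Rounded: 203.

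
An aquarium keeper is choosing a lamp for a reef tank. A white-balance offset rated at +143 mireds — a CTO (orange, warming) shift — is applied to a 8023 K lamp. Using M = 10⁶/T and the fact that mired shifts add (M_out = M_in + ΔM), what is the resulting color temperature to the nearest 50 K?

M_in = 10⁶/8023 = 124.64 mireds.
M_out = 124.64 + (+143) = 267.64 mireds.
T_out = 10⁶/267.64 = 3736.3 K → 3750 K.

3750 K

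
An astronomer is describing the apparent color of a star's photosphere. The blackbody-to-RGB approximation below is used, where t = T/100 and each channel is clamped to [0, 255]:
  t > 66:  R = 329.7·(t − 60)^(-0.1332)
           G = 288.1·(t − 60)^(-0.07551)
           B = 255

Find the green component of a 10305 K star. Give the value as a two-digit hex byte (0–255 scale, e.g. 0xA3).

t = 10305/100 = 103.05; the t > 66 branch applies.
G = 288.1·(103.05 − 60)^(-0.07551) = 288.1·43.05^(-0.07551) = 288.1·0.75269 = 216.851.
Rounded: 217; in hex, 0xD9.

0xD9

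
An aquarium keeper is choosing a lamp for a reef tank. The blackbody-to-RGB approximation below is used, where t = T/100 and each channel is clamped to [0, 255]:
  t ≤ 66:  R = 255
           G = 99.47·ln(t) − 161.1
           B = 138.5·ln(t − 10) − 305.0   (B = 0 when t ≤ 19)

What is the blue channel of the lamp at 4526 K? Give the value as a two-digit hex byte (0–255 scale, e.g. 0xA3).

t = 4526/100 = 45.26; the t ≤ 66 branch applies.
B = 138.5·ln(45.26 − 10) − 305.0 = 138.5·ln 35.26 − 305.0 = 138.5·3.5627 − 305.0 = 188.441.
Rounded: 188; in hex, 0xBC.

0xBC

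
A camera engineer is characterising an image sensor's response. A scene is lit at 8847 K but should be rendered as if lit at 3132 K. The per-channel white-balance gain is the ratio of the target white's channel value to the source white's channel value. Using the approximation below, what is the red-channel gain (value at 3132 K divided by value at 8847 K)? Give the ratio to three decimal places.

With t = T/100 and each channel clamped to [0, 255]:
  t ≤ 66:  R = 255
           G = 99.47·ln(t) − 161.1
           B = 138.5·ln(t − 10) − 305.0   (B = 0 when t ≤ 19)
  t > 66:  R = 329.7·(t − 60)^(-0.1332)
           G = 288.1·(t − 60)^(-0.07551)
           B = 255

1.208

At 8847 K (t = 88.47):
  R = 329.7·(88.47 − 60)^(-0.1332) = 329.7·28.47^(-0.1332) = 329.7·0.64014 = 211.054.
At 3132 K (t = 31.32):
  R = 255 by definition for t ≤ 66.
Gain = 255.000 / 211.054 = 1.2082 → 1.208.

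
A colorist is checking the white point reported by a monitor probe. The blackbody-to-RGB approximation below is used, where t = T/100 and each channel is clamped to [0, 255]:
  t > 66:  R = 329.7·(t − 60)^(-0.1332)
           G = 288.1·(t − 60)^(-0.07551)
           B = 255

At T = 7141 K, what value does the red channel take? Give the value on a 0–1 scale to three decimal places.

0.935

t = 7141/100 = 71.41; the t > 66 branch applies.
R = 329.7·(71.41 − 60)^(-0.1332) = 329.7·11.41^(-0.1332) = 329.7·0.72305 = 238.390.
On a 0–1 scale: 238.390/255 = 0.9349 → 0.935.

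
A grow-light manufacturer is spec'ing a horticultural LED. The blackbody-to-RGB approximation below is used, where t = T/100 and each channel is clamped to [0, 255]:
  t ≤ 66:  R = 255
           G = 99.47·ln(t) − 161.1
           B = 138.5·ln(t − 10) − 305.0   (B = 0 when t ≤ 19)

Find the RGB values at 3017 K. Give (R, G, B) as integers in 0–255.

(255, 178, 111)

t = 3017/100 = 30.17; the t ≤ 66 branch applies.
R = 255 by definition for t ≤ 66.
G = 99.47·ln 30.17 − 161.1 = 99.47·3.4068 − 161.1 = 177.779.
B = 138.5·ln(30.17 − 10) − 305.0 = 138.5·ln 20.17 − 305.0 = 138.5·3.0042 − 305.0 = 111.081.
Rounded: (255, 178, 111).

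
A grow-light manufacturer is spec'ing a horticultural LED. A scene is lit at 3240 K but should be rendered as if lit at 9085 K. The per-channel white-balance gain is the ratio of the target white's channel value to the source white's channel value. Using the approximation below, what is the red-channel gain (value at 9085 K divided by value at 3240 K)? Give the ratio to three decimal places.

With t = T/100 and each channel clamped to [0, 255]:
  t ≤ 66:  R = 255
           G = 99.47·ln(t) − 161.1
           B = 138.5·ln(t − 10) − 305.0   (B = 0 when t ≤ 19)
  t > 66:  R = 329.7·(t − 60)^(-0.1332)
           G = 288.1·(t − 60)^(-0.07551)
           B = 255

At 3240 K (t = 32.4):
  R = 255 by definition for t ≤ 66.
At 9085 K (t = 90.85):
  R = 329.7·(90.85 − 60)^(-0.1332) = 329.7·30.85^(-0.1332) = 329.7·0.63333 = 208.809.
Gain = 208.809 / 255.000 = 0.8189 → 0.819.

0.819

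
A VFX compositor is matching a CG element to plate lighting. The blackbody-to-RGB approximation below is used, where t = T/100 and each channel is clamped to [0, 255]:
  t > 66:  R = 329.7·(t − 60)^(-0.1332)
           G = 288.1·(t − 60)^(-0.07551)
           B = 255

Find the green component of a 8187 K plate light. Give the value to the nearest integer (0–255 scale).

228

t = 8187/100 = 81.87; the t > 66 branch applies.
G = 288.1·(81.87 − 60)^(-0.07551) = 288.1·21.87^(-0.07551) = 288.1·0.79219 = 228.229.
Rounded: 228.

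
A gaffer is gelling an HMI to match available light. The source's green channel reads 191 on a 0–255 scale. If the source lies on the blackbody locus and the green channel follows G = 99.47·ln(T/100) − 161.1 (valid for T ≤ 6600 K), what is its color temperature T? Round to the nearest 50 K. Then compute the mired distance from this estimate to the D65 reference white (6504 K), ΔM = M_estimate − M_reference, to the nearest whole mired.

+136 mireds

ln t = (191 + 161.1) / 99.47 = 3.5398.
t = e^3.5398 = 34.459.
T = 100·t = 3446 K → 3450 K to the nearest 50 K.
M_estimate = 10⁶/3450 = 289.86; M_reference = 10⁶/6504 = 153.75.
ΔM = 289.86 − 153.75 = 136.10 → +136 mireds.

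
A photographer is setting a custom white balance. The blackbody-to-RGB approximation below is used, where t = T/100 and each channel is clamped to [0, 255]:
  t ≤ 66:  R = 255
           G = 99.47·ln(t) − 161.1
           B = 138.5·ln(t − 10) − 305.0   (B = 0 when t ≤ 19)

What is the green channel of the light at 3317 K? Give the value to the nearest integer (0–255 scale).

t = 3317/100 = 33.17; the t ≤ 66 branch applies.
G = 99.47·ln 33.17 − 161.1 = 99.47·3.5016 − 161.1 = 187.209.
Rounded: 187.

187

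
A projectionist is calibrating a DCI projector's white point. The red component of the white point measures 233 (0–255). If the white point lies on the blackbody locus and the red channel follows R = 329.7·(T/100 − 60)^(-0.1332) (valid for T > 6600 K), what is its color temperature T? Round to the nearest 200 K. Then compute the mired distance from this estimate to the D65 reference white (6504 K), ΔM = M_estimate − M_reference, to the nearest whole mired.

(t − 60)^(-0.1332) = 233/329.7 = 0.70670.
t − 60 = 0.70670^(1/-0.1332) = 0.70670^(-7.508) = 13.547, so t = 73.547.
T = 100·t = 7355 K → 7400 K to the nearest 200 K.
M_estimate = 10⁶/7400 = 135.14; M_reference = 10⁶/6504 = 153.75.
ΔM = 135.14 − 153.75 = -18.62 → -19 mireds.

-19 mireds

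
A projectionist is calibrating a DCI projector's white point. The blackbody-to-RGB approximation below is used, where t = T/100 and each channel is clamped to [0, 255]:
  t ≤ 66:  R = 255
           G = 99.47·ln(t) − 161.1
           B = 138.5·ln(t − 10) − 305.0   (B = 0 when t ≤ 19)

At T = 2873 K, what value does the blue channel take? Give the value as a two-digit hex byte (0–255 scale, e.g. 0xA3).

t = 2873/100 = 28.73; the t ≤ 66 branch applies.
B = 138.5·ln(28.73 − 10) − 305.0 = 138.5·ln 18.73 − 305.0 = 138.5·2.9301 − 305.0 = 100.823.
Rounded: 101; in hex, 0x65.

0x65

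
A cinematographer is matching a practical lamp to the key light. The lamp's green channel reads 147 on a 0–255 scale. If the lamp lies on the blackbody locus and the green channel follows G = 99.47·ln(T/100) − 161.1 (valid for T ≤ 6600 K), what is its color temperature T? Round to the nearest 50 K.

ln t = (147 + 161.1) / 99.47 = 3.0974.
t = e^3.0974 = 22.141.
T = 100·t = 2214 K → 2200 K to the nearest 50 K.

2200 K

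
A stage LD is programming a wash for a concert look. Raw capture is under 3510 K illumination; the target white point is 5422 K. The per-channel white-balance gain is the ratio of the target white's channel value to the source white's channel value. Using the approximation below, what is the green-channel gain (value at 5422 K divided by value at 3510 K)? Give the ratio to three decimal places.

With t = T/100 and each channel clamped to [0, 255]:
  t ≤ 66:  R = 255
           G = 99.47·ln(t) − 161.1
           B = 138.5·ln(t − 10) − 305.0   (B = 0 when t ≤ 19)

1.224

At 3510 K (t = 35.1):
  G = 99.47·ln 35.1 − 161.1 = 99.47·3.5582 − 161.1 = 192.834.
At 5422 K (t = 54.22):
  G = 99.47·ln 54.22 − 161.1 = 99.47·3.9930 − 161.1 = 236.089.
Gain = 236.089 / 192.834 = 1.2243 → 1.224.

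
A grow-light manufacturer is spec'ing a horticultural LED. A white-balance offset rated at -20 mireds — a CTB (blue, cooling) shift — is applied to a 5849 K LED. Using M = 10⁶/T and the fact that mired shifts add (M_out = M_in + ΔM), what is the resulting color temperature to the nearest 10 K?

M_in = 10⁶/5849 = 170.97 mireds.
M_out = 170.97 + (-20) = 150.97 mireds.
T_out = 10⁶/150.97 = 6623.9 K → 6620 K.

6620 K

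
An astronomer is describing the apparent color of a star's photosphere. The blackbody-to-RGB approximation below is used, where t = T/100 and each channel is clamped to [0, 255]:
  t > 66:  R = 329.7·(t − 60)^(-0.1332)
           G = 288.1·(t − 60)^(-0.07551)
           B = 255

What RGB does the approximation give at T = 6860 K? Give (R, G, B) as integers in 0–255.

(248, 245, 255)

t = 6860/100 = 68.6; the t > 66 branch applies.
R = 329.7·(68.6 − 60)^(-0.1332) = 329.7·8.6^(-0.1332) = 329.7·0.75080 = 247.539.
G = 288.1·(68.6 − 60)^(-0.07551) = 288.1·8.6^(-0.07551) = 288.1·0.85003 = 244.895.
B = 255 by definition for t > 66.
Rounded: (248, 245, 255).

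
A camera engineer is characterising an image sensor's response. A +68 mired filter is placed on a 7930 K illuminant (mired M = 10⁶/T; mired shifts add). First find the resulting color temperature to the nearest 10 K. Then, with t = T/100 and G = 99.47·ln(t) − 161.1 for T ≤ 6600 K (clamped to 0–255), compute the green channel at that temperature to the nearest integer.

231

M_in = 10⁶/7930 = 126.10; M_out = 126.10 + (+68) = 194.10.
T_out = 10⁶/194.10 = 5151.9 K → 5150 K; t = 51.5.
G = 99.47·ln 51.5 − 161.1 = 99.47·3.9416 − 161.1 = 230.969.
Rounded: 231.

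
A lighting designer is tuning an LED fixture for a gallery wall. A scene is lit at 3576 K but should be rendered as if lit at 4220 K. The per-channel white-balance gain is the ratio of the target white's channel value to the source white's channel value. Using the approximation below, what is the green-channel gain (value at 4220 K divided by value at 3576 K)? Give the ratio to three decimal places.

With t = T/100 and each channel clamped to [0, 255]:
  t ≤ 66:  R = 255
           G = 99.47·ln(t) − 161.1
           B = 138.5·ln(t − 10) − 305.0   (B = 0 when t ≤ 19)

At 3576 K (t = 35.76):
  G = 99.47·ln 35.76 − 161.1 = 99.47·3.5768 − 161.1 = 194.687.
At 4220 K (t = 42.2):
  G = 99.47·ln 42.2 − 161.1 = 99.47·3.7424 − 161.1 = 211.159.
Gain = 211.159 / 194.687 = 1.0846 → 1.085.

1.085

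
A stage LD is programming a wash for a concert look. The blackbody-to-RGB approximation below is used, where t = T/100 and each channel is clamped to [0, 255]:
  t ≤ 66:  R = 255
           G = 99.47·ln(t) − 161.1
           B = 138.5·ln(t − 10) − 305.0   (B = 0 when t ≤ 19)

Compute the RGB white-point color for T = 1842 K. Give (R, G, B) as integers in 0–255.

t = 1842/100 = 18.42; the t ≤ 66 branch applies.
R = 255 by definition for t ≤ 66.
G = 99.47·ln 18.42 − 161.1 = 99.47·2.9134 − 161.1 = 128.700.
t = 18.42 ≤ 19, so B = 0.
Rounded: (255, 129, 0).

(255, 129, 0)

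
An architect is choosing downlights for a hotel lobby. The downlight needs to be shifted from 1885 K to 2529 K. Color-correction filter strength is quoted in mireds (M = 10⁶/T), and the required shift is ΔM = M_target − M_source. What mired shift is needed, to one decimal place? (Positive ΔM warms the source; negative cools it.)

-135.1 mireds

M_source = 10⁶/1885 = 530.504; M_target = 10⁶/2529 = 395.413.
ΔM = 395.413 − 530.504 = -135.091 → -135.1 mireds, a cooling shift.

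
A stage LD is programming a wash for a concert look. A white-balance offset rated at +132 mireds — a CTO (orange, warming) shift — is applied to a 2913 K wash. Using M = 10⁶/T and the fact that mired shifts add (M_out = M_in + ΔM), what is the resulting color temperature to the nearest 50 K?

2100 K

M_in = 10⁶/2913 = 343.29 mireds.
M_out = 343.29 + (+132) = 475.29 mireds.
T_out = 10⁶/475.29 = 2104.0 K → 2100 K.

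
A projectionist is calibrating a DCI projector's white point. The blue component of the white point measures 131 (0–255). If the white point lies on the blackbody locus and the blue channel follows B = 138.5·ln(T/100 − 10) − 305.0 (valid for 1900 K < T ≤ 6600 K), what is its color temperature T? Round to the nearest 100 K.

ln(t − 10) = (131 + 305.0) / 138.5 = 3.1480.
t − 10 = e^3.1480 = 23.290, so t = 33.290.
T = 100·t = 3329 K → 3300 K to the nearest 100 K.

3300 K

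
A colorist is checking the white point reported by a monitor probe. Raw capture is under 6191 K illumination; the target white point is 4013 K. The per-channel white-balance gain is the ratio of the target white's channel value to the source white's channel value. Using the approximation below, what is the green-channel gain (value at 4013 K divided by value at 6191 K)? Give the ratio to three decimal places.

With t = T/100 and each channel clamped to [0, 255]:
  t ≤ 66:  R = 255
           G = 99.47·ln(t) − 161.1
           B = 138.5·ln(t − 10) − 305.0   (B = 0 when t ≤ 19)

At 6191 K (t = 61.91):
  G = 99.47·ln 61.91 − 161.1 = 99.47·4.1257 − 161.1 = 249.282.
At 4013 K (t = 40.13):
  G = 99.47·ln 40.13 − 161.1 = 99.47·3.6921 − 161.1 = 206.156.
Gain = 206.156 / 249.282 = 0.8270 → 0.827.

0.827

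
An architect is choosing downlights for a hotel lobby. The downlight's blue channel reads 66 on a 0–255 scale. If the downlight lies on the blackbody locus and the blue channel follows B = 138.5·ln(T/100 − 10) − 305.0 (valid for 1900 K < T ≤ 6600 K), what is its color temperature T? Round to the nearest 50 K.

2450 K

ln(t − 10) = (66 + 305.0) / 138.5 = 2.6787.
t − 10 = e^2.6787 = 14.566, so t = 24.566.
T = 100·t = 2457 K → 2450 K to the nearest 50 K.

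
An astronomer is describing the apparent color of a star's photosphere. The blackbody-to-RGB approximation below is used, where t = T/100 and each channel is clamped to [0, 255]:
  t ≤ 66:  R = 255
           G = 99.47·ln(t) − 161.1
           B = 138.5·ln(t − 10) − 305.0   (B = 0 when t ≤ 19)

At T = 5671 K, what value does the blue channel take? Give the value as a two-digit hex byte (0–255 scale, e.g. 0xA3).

t = 5671/100 = 56.71; the t ≤ 66 branch applies.
B = 138.5·ln(56.71 − 10) − 305.0 = 138.5·ln 46.71 − 305.0 = 138.5·3.8440 − 305.0 = 227.388.
Rounded: 227; in hex, 0xE3.

0xE3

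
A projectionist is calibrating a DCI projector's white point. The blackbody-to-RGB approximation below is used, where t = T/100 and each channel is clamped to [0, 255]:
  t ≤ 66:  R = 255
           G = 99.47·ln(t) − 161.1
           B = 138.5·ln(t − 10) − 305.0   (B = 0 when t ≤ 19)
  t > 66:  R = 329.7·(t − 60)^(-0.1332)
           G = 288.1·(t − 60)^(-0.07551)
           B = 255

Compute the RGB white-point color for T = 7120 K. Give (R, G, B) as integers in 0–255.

t = 7120/100 = 71.2; the t > 66 branch applies.
R = 329.7·(71.2 − 60)^(-0.1332) = 329.7·11.2^(-0.1332) = 329.7·0.72484 = 238.981.
G = 288.1·(71.2 − 60)^(-0.07551) = 288.1·11.2^(-0.07551) = 288.1·0.83325 = 240.058.
B = 255 by definition for t > 66.
Rounded: (239, 240, 255).

(239, 240, 255)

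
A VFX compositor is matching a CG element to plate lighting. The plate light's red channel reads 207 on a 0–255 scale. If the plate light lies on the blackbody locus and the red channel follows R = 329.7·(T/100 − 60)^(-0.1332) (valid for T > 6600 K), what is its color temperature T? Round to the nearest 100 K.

(t − 60)^(-0.1332) = 207/329.7 = 0.62784.
t − 60 = 0.62784^(1/-0.1332) = 0.62784^(-7.508) = 32.933, so t = 92.933.
T = 100·t = 9293 K → 9300 K to the nearest 100 K.

9300 K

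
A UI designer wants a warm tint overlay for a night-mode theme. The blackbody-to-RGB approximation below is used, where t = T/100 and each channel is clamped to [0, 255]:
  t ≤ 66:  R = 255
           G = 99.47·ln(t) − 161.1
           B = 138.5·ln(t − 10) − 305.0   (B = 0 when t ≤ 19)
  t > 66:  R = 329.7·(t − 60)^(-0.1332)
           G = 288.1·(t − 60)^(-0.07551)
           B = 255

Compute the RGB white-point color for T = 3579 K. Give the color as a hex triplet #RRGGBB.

#FFC391

t = 3579/100 = 35.79; the t ≤ 66 branch applies.
R = 255 by definition for t ≤ 66.
G = 99.47·ln 35.79 − 161.1 = 99.47·3.5777 − 161.1 = 194.771.
B = 138.5·ln(35.79 − 10) − 305.0 = 138.5·ln 25.79 − 305.0 = 138.5·3.2500 − 305.0 = 145.123.
Rounded: (255, 195, 145).
In hex: #FFC391.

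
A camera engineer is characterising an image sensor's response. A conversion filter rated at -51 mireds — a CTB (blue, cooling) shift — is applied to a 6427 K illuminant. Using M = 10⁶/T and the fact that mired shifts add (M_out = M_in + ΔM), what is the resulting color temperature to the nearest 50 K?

M_in = 10⁶/6427 = 155.59 mireds.
M_out = 155.59 + (-51) = 104.59 mireds.
T_out = 10⁶/104.59 = 9560.8 K → 9550 K.

9550 K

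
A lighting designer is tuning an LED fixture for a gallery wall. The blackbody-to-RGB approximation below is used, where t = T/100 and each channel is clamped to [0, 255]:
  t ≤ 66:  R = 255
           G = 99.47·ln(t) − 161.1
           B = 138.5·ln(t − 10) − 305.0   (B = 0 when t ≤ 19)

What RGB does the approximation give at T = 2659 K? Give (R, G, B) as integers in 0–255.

(255, 165, 84)

t = 2659/100 = 26.59; the t ≤ 66 branch applies.
R = 255 by definition for t ≤ 66.
G = 99.47·ln 26.59 − 161.1 = 99.47·3.2805 − 161.1 = 165.215.
B = 138.5·ln(26.59 − 10) − 305.0 = 138.5·ln 16.59 − 305.0 = 138.5·2.8088 − 305.0 = 84.019.
Rounded: (255, 165, 84).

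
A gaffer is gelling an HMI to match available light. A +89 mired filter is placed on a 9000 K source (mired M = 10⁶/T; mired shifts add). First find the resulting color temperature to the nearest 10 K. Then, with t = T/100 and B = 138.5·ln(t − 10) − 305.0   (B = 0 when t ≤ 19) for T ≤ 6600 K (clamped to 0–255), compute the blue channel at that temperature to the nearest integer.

206

M_in = 10⁶/9000 = 111.11; M_out = 111.11 + (+89) = 200.11.
T_out = 10⁶/200.11 = 4997.2 K → 5000 K; t = 50.
B = 138.5·ln(50 − 10) − 305.0 = 138.5·ln 40 − 305.0 = 138.5·3.6889 − 305.0 = 205.910.
Rounded: 206.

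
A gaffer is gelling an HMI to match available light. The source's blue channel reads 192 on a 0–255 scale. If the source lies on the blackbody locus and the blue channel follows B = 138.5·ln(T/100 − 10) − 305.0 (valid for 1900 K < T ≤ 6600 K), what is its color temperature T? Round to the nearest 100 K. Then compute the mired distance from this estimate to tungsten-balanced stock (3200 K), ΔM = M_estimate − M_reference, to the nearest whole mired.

ln(t − 10) = (192 + 305.0) / 138.5 = 3.5884.
t − 10 = e^3.5884 = 36.178, so t = 46.178.
T = 100·t = 4618 K → 4600 K to the nearest 100 K.
M_estimate = 10⁶/4600 = 217.39; M_reference = 10⁶/3200 = 312.50.
ΔM = 217.39 − 312.50 = -95.11 → -95 mireds.

-95 mireds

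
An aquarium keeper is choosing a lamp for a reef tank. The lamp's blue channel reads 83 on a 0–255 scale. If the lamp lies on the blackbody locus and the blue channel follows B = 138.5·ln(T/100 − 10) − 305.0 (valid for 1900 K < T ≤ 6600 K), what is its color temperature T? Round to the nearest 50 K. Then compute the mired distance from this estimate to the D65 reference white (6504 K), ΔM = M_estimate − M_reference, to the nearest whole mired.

ln(t − 10) = (83 + 305.0) / 138.5 = 2.8014.
t − 10 = e^2.8014 = 16.468, so t = 26.468.
T = 100·t = 2647 K → 2650 K to the nearest 50 K.
M_estimate = 10⁶/2650 = 377.36; M_reference = 10⁶/6504 = 153.75.
ΔM = 377.36 − 153.75 = 223.61 → +224 mireds.

+224 mireds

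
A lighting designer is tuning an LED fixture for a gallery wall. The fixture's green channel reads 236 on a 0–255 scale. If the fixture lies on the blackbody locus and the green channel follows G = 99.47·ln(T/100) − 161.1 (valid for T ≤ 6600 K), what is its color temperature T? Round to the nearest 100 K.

5400 K

ln t = (236 + 161.1) / 99.47 = 3.9922.
t = e^3.9922 = 54.172.
T = 100·t = 5417 K → 5400 K to the nearest 100 K.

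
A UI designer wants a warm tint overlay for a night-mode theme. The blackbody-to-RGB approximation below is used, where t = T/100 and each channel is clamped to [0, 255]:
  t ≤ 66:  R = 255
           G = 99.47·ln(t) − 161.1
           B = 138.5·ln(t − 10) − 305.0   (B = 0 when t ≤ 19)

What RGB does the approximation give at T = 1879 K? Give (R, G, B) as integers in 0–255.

t = 1879/100 = 18.79; the t ≤ 66 branch applies.
R = 255 by definition for t ≤ 66.
G = 99.47·ln 18.79 − 161.1 = 99.47·2.9333 − 161.1 = 130.678.
t = 18.79 ≤ 19, so B = 0.
Rounded: (255, 131, 0).

(255, 131, 0)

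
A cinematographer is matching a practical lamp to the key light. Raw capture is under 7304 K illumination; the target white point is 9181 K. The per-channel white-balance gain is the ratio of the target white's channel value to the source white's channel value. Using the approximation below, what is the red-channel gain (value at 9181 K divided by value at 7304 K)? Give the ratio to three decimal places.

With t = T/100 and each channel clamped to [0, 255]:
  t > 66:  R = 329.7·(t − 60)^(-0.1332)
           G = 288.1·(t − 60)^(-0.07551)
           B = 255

At 7304 K (t = 73.04):
  R = 329.7·(73.04 − 60)^(-0.1332) = 329.7·13.04^(-0.1332) = 329.7·0.71031 = 234.188.
At 9181 K (t = 91.81):
  R = 329.7·(91.81 − 60)^(-0.1332) = 329.7·31.81^(-0.1332) = 329.7·0.63075 = 207.959.
Gain = 207.959 / 234.188 = 0.8880 → 0.888.

0.888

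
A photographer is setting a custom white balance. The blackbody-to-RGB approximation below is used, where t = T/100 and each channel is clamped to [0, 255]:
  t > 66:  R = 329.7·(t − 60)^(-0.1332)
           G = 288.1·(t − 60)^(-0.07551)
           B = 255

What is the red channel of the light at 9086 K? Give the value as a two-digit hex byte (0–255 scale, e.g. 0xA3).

t = 9086/100 = 90.86; the t > 66 branch applies.
R = 329.7·(90.86 − 60)^(-0.1332) = 329.7·30.86^(-0.1332) = 329.7·0.63330 = 208.800.
Rounded: 209; in hex, 0xD1.

0xD1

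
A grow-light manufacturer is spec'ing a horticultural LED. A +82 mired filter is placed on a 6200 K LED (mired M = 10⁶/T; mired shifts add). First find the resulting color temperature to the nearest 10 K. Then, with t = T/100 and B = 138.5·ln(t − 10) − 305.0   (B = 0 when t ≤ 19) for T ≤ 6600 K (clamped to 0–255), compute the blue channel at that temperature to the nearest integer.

171

M_in = 10⁶/6200 = 161.29; M_out = 161.29 + (+82) = 243.29.
T_out = 10⁶/243.29 = 4110.3 K → 4110 K; t = 41.1.
B = 138.5·ln(41.1 − 10) − 305.0 = 138.5·ln 31.1 − 305.0 = 138.5·3.4372 − 305.0 = 171.053.
Rounded: 171.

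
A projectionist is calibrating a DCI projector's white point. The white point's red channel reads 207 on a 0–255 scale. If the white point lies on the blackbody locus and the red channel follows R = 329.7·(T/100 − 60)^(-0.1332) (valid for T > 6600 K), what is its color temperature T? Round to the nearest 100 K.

9300 K

(t − 60)^(-0.1332) = 207/329.7 = 0.62784.
t − 60 = 0.62784^(1/-0.1332) = 0.62784^(-7.508) = 32.933, so t = 92.933.
T = 100·t = 9293 K → 9300 K to the nearest 100 K.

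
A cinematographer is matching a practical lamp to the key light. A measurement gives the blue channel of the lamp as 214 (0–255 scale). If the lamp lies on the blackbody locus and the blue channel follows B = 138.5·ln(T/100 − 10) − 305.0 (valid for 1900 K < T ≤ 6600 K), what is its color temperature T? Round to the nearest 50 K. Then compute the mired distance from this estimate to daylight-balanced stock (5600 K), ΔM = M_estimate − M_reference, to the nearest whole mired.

+12 mireds

ln(t − 10) = (214 + 305.0) / 138.5 = 3.7473.
t − 10 = e^3.7473 = 42.406, so t = 52.406.
T = 100·t = 5241 K → 5250 K to the nearest 50 K.
M_estimate = 10⁶/5250 = 190.48; M_reference = 10⁶/5600 = 178.57.
ΔM = 190.48 − 178.57 = 11.90 → +12 mireds.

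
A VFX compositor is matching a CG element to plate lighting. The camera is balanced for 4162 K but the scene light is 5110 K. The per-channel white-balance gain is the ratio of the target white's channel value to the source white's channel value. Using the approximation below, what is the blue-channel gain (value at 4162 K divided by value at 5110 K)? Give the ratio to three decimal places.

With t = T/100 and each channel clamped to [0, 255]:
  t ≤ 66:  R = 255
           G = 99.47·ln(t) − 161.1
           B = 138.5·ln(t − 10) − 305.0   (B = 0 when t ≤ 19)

0.827

At 5110 K (t = 51.1):
  B = 138.5·ln(51.1 − 10) − 305.0 = 138.5·ln 41.1 − 305.0 = 138.5·3.7160 − 305.0 = 209.667.
At 4162 K (t = 41.62):
  B = 138.5·ln(41.62 − 10) − 305.0 = 138.5·ln 31.62 − 305.0 = 138.5·3.4538 − 305.0 = 173.350.
Gain = 173.350 / 209.667 = 0.8268 → 0.827.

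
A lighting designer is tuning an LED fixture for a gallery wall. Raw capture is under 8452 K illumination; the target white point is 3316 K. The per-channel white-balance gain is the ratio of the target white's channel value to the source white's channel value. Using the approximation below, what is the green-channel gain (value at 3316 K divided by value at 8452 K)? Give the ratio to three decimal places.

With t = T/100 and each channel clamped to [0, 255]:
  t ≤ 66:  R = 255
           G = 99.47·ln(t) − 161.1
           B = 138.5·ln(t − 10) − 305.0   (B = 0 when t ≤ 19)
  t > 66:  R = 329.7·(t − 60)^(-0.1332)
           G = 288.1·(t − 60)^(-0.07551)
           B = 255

At 8452 K (t = 84.52):
  G = 288.1·(84.52 − 60)^(-0.07551) = 288.1·24.52^(-0.07551) = 288.1·0.78538 = 226.267.
At 3316 K (t = 33.16):
  G = 99.47·ln 33.16 − 161.1 = 99.47·3.5013 − 161.1 = 187.179.
Gain = 187.179 / 226.267 = 0.8272 → 0.827.

0.827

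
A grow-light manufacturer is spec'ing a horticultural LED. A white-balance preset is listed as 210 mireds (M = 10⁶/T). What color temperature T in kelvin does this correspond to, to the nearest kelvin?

4762 K

T = 10⁶ / 210 = 4761.90 K → 4762 K.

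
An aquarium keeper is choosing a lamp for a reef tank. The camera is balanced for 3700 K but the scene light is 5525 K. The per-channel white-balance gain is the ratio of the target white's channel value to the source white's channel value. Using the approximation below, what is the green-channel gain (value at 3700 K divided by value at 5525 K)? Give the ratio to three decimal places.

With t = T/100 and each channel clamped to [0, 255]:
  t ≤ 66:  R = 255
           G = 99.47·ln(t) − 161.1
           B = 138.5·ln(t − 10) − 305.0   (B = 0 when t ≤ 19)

At 5525 K (t = 55.25):
  G = 99.47·ln 55.25 − 161.1 = 99.47·4.0119 − 161.1 = 237.961.
At 3700 K (t = 37):
  G = 99.47·ln 37 − 161.1 = 99.47·3.6109 − 161.1 = 198.078.
Gain = 198.078 / 237.961 = 0.8324 → 0.832.

0.832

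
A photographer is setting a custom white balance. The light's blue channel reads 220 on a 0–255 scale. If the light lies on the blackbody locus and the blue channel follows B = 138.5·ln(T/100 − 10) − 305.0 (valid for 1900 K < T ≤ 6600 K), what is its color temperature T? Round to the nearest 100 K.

5400 K

ln(t − 10) = (220 + 305.0) / 138.5 = 3.7906.
t − 10 = e^3.7906 = 44.284, so t = 54.284.
T = 100·t = 5428 K → 5400 K to the nearest 100 K.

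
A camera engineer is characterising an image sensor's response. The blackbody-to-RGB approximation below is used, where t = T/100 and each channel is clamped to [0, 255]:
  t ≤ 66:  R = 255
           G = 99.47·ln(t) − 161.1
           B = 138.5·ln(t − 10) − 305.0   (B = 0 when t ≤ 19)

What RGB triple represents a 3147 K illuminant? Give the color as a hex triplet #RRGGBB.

#FFB678

t = 3147/100 = 31.47; the t ≤ 66 branch applies.
R = 255 by definition for t ≤ 66.
G = 99.47·ln 31.47 − 161.1 = 99.47·3.4490 − 161.1 = 181.975.
B = 138.5·ln(31.47 − 10) − 305.0 = 138.5·ln 21.47 − 305.0 = 138.5·3.0667 − 305.0 = 119.732.
Rounded: (255, 182, 120).
In hex: #FFB678.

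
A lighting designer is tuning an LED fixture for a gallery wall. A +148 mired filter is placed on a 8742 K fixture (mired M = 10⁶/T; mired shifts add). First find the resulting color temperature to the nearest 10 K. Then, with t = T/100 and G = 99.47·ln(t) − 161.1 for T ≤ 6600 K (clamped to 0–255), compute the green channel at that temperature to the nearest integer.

201

M_in = 10⁶/8742 = 114.39; M_out = 114.39 + (+148) = 262.39.
T_out = 10⁶/262.39 = 3811.1 K → 3810 K; t = 38.1.
G = 99.47·ln 38.1 − 161.1 = 99.47·3.6402 − 161.1 = 200.992.
Rounded: 201.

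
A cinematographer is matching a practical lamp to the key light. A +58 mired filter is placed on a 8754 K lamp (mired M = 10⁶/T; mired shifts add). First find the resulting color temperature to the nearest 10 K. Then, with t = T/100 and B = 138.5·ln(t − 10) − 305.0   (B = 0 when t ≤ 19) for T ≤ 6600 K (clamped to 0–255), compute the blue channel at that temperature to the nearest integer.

M_in = 10⁶/8754 = 114.23; M_out = 114.23 + (+58) = 172.23.
T_out = 10⁶/172.23 = 5806.1 K → 5810 K; t = 58.1.
B = 138.5·ln(58.1 − 10) − 305.0 = 138.5·ln 48.1 − 305.0 = 138.5·3.8733 − 305.0 = 231.450.
Rounded: 231.

231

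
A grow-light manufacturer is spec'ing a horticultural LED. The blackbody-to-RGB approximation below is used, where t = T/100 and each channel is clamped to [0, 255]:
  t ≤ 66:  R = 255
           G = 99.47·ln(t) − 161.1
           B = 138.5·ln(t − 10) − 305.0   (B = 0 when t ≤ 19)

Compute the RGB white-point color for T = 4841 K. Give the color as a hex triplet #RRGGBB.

#FFE1C8

t = 4841/100 = 48.41; the t ≤ 66 branch applies.
R = 255 by definition for t ≤ 66.
G = 99.47·ln 48.41 − 161.1 = 99.47·3.8797 − 161.1 = 224.814.
B = 138.5·ln(48.41 − 10) − 305.0 = 138.5·ln 38.41 − 305.0 = 138.5·3.6483 − 305.0 = 200.292.
Rounded: (255, 225, 200).
In hex: #FFE1C8.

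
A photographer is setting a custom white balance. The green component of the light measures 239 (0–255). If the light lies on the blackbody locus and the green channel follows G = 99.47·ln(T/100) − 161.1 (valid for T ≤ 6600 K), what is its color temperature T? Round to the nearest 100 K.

5600 K

ln t = (239 + 161.1) / 99.47 = 4.0223.
t = e^4.0223 = 55.830.
T = 100·t = 5583 K → 5600 K to the nearest 100 K.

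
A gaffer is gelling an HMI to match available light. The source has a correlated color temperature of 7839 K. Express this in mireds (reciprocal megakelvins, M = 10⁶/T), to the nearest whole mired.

M = 10⁶ / 7839 = 127.567 → 128 mireds.

128 mireds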